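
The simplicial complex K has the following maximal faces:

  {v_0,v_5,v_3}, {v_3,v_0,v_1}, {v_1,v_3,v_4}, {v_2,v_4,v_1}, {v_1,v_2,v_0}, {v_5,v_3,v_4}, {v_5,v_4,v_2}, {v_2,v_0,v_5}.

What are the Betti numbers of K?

Take the total order v_0 < v_1 < v_2 < v_3 < v_4 < v_5 on the vertex set. Then K (dimension 2) consists of the simplices:

  0-simplices (6): [v_0], [v_1], [v_2], [v_3], [v_4], [v_5]
  1-simplices (12): [v_0,v_1], [v_0,v_2], [v_0,v_3], [v_0,v_5], [v_1,v_2], [v_1,v_3], [v_1,v_4], [v_2,v_4], [v_2,v_5], [v_3,v_4], [v_3,v_5], [v_4,v_5]
  2-simplices (8): [v_0,v_1,v_2], [v_0,v_1,v_3], [v_0,v_2,v_5], [v_0,v_3,v_5], [v_1,v_2,v_4], [v_1,v_3,v_4], [v_2,v_4,v_5], [v_3,v_4,v_5]

Hence C_0 ≅ Z^6, C_1 ≅ Z^12, C_2 ≅ Z^8.

∂_1: C_1 → C_0 maps an edge to its endpoints' difference, ∂[p,q] = q − p.
As a 6×12 matrix over Z this has rank 5, with invariant factors (1,1,1,1,1).

∂_2: C_2 → C_1 maps a triangle to the signed sum of its edges. For instance
  ∂[v_0,v_3,v_5] = [v_3,v_5] − [v_0,v_5] + [v_0,v_3],
  ∂[v_3,v_4,v_5] = [v_4,v_5] − [v_3,v_5] + [v_3,v_4].
This gives a 12×8 integer matrix of rank 7; reducing to Smith normal form yields diagonal entries (1,1,1,1,1,1,1).

Now H_k = ker ∂_k / im ∂_{k+1}, so:

  H_0: rank C_0 − rank ∂_1 = 6 − 5 = 1, and the invariant factors of ∂_1 are all 1, so H_0 ≅ Z.
  H_1: rank ker ∂_1 − rank ∂_2 = (12 − 5) − 7 = 0, and the invariant factors of ∂_2 are all 1, so H_1 ≅ 0.
  H_2: rank ker ∂_2 − rank ∂_3 = (8 − 7) − 0 = 1, and there is no ∂_3, so H_2 ≅ Z.

As a check, the Euler characteristic is 6 − 12 + 8 = 2, which agrees with 1 − 0 + 1 = 2.

Hence the Betti numbers are b_0 = 1, b_1 = 0, b_2 = 1.

b_0 = 1, b_1 = 0, b_2 = 1.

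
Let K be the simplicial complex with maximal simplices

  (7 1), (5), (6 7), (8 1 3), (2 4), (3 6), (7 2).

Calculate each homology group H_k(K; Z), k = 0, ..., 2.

K has 8 vertices, 8 edges, 1 triangle.
rank ∂_0 = 0, rank ∂_1 = 6 ⇒ b_0 = 8 − 0 − 6 = 2; all invariant factors of ∂_1 are 1 so no torsion. So H_0 ≅ Z^2.
rank ∂_1 = 6, rank ∂_2 = 1 ⇒ b_1 = 8 − 6 − 1 = 1; all invariant factors of ∂_2 are 1 so no torsion. So H_1 ≅ Z.
rank ∂_2 = 1, rank ∂_3 = 0 ⇒ b_2 = 1 − 1 − 0 = 0. So H_2 ≅ 0.

H_0 ≅ Z^2,  H_1 ≅ Z,  H_2 = 0.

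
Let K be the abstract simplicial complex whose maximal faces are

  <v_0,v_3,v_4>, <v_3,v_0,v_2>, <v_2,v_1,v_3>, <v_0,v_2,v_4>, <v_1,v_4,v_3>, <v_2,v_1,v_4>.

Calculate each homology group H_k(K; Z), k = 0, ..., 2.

Fix the vertex order v_0 < v_1 < v_2 < v_3 < v_4 and write every simplex with vertices in increasing order. Then dim K = 2 and the simplices of K are:

  0-simplices (5): [v_0], [v_1], [v_2], [v_3], [v_4]
  1-simplices (9): [v_0,v_2], [v_0,v_3], [v_0,v_4], [v_1,v_2], [v_1,v_3], [v_1,v_4], [v_2,v_3], [v_2,v_4], [v_3,v_4]
  2-simplices (6): [v_0,v_2,v_3], [v_0,v_2,v_4], [v_0,v_3,v_4], [v_1,v_2,v_3], [v_1,v_2,v_4], [v_1,v_3,v_4]

giving chain groups C_0 ≅ Z^5, C_1 ≅ Z^9, C_2 ≅ Z^6.

∂_1: C_1 → C_0 maps an edge to its endpoints' difference, ∂[p,q] = q − p. For instance
  ∂[v_3,v_4] = [v_4] − [v_3].
This gives a 5×9 integer matrix of rank 4; reducing to Smith normal form yields diagonal entries (1,1,1,1).

Boundary ∂_2: C_2 → C_1 maps a triangle to the signed sum of its edges. For instance
  ∂[v_0,v_3,v_4] = [v_3,v_4] − [v_0,v_4] + [v_0,v_3],
  ∂[v_0,v_2,v_3] = [v_2,v_3] − [v_0,v_3] + [v_0,v_2].
The resulting 9×6 matrix has rank 5, and its Smith normal form has invariant factors (1,1,1,1,1).

Computing H_k = (kernel of ∂_k) / (image of ∂_{k+1}):

  H_0: rank C_0 − rank ∂_1 = 5 − 4 = 1, and the invariant factors of ∂_1 are all 1, so H_0 = Z.
  H_1: rank ker ∂_1 − rank ∂_2 = (9 − 4) − 5 = 0, and the invariant factors of ∂_2 are all 1, so H_1 = 0.
  H_2: rank ker ∂_2 − rank ∂_3 = (6 − 5) − 0 = 1, and there is no ∂_3, so H_2 = Z.

(K is a triangulation of the 2-sphere S^2.)

H_0 ≅ Z,  H_1 = 0,  H_2 ≅ Z.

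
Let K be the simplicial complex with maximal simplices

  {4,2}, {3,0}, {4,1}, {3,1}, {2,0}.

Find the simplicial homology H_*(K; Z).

We work with the vertex ordering 0 < 1 < 2 < 3 < 4. The simplices of K, each written with vertices in increasing order, are:

  0-simplices (5): [0], [1], [2], [3], [4]
  1-simplices (5): [0,2], [0,3], [1,3], [1,4], [2,4]

so the chain groups are C_0 ≅ Z^5, C_1 ≅ Z^5.

Boundary ∂_1: C_1 → C_0 maps an edge to its endpoints' difference, ∂[p,q] = q − p.
This gives a 5×5 integer matrix of rank 4; reducing to Smith normal form yields diagonal entries (1,1,1,1).

Now H_k = ker ∂_k / im ∂_{k+1}, so:

  H_0: rank C_0 − rank ∂_1 = 5 − 4 = 1, and the invariant factors of ∂_1 are all 1, so H_0 = Z.
  H_1: rank ker ∂_1 − rank ∂_2 = (5 − 4) − 0 = 1, and there is no ∂_2, so H_1 = Z.

H_0 ≅ Z,  H_1 ≅ Z.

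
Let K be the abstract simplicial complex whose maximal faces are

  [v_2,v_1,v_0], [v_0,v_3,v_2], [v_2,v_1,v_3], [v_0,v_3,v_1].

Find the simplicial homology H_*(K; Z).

Take the total order v_0 < v_1 < v_2 < v_3 on the vertex set. Then K (dimension 2) consists of the simplices:

  0-simplices (4): [v_0], [v_1], [v_2], [v_3]
  1-simplices (6): [v_0,v_1], [v_0,v_2], [v_0,v_3], [v_1,v_2], [v_1,v_3], [v_2,v_3]
  2-simplices (4): [v_0,v_1,v_2], [v_0,v_1,v_3], [v_0,v_2,v_3], [v_1,v_2,v_3]

giving chain groups C_0 ≅ Z^4, C_1 ≅ Z^6, C_2 ≅ Z^4.

The boundary map ∂_1: C_1 → C_0 sends each edge [p,q] (with p < q) to q − p.
This gives a 4×6 integer matrix of rank 3; reducing to Smith normal form yields diagonal entries (1,1,1).

The boundary map ∂_2: C_2 → C_1 acts by ∂[p,q,r] = [q,r] − [p,r] + [p,q]. For instance
  ∂[v_0,v_1,v_3] = [v_1,v_3] − [v_0,v_3] + [v_0,v_1],
  ∂[v_1,v_2,v_3] = [v_2,v_3] − [v_1,v_3] + [v_1,v_2].
This gives a 6×4 integer matrix of rank 3; reducing to Smith normal form yields diagonal entries (1,1,1).

Now H_k = ker ∂_k / im ∂_{k+1}, so:

  H_0: rank C_0 − rank ∂_1 = 4 − 3 = 1, and the invariant factors of ∂_1 are all 1, so H_0 = Z.
  H_1: rank ker ∂_1 − rank ∂_2 = (6 − 3) − 3 = 0, and the invariant factors of ∂_2 are all 1, so H_1 = 0.
  H_2: rank ker ∂_2 − rank ∂_3 = (4 − 3) − 0 = 1, and there is no ∂_3, so H_2 = Z.

H_0 = Z,  H_1 = 0,  H_2 = Z.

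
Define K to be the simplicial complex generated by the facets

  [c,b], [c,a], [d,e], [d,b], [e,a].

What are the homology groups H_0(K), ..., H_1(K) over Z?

Order the vertices as a < b < c < d < e. Listing each simplex with vertices in this order, K has dimension 1 with simplices:

  0-simplices (5): a, b, c, d, e
  1-simplices (5): ac, ae, bc, bd, de

Hence C_0 ≅ Z^5, C_1 ≅ Z^5.

The boundary map ∂_1: C_1 → C_0 sends each edge [p,q] (with p < q) to q − p.
The resulting 5×5 matrix has rank 4, and its Smith normal form has invariant factors (1,1,1,1).

From H_k ≅ ker(∂_k) / im(∂_{k+1}) we obtain:

  H_0: rank C_0 − rank ∂_1 = 5 − 4 = 1, and the invariant factors of ∂_1 are all 1, so H_0 ≅ Z.
  H_1: rank ker ∂_1 − rank ∂_2 = (5 − 4) − 0 = 1, and there is no ∂_2, so H_1 ≅ Z.

H_0 ≅ Z,  H_1 ≅ Z.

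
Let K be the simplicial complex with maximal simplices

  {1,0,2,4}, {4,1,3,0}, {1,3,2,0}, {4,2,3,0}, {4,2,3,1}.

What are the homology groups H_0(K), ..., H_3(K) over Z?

H_0 ≅ Z,  H_1 = 0,  H_2 = 0,  H_3 ≅ Z.

Order the vertices as 0 < 1 < 2 < 3 < 4. Listing each simplex with vertices in this order, K has dimension 3 with simplices:

  0-simplices (5): [0], [1], [2], [3], [4]
  1-simplices (10): [0,1], [0,2], [0,3], [0,4], [1,2], [1,3], [1,4], [2,3], [2,4], [3,4]
  2-simplices (10): [0,1,2], [0,1,3], [0,1,4], [0,2,3], [0,2,4], [0,3,4], [1,2,3], [1,2,4], [1,3,4], [2,3,4]
  3-simplices (5): [0,1,2,3], [0,1,2,4], [0,1,3,4], [0,2,3,4], [1,2,3,4]

giving chain groups C_0 ≅ Z^5, C_1 ≅ Z^10, C_2 ≅ Z^10, C_3 ≅ Z^5.

The boundary map ∂_1: C_1 → C_0 is given by ∂[p,q] = [q] − [p]. For instance
  ∂[3,4] = [4] − [3].
The 5×10 boundary matrix has rank 4 and Smith normal form diag(1,1,1,1).

∂_2: C_2 → C_1 acts by ∂[p,q,r] = [q,r] − [p,r] + [p,q]. For instance
  ∂[2,3,4] = [3,4] − [2,4] + [2,3],
  ∂[1,2,3] = [2,3] − [1,3] + [1,2].
As a 10×10 matrix over Z this has rank 6, with invariant factors (1,1,1,1,1,1).

The boundary map ∂_3: C_3 → C_2 sends each 3-simplex σ to the alternating sum Σ_i (−1)^i (σ with its i-th vertex removed). For instance
  ∂[0,1,2,4] = [1,2,4] − [0,2,4] + [0,1,4] − [0,1,2],
  ∂[0,1,2,3] = [1,2,3] − [0,2,3] + [0,1,3] − [0,1,2].
As a 10×5 matrix over Z this has rank 4, with invariant factors (1,1,1,1).

Now H_k = ker ∂_k / im ∂_{k+1}, so:

  H_0: rank C_0 − rank ∂_1 = 5 − 4 = 1, and the invariant factors of ∂_1 are all 1, so H_0 ≅ Z.
  H_1: rank ker ∂_1 − rank ∂_2 = (10 − 4) − 6 = 0, and the invariant factors of ∂_2 are all 1, so H_1 ≅ 0.
  H_2: rank ker ∂_2 − rank ∂_3 = (10 − 6) − 4 = 0, and the invariant factors of ∂_3 are all 1, so H_2 ≅ 0.
  H_3: rank ker ∂_3 − rank ∂_4 = (5 − 4) − 0 = 1, and there is no ∂_4, so H_3 ≅ Z.

(K is a triangulation of the 3-sphere S^3.)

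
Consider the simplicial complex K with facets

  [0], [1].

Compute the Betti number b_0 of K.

b_0 = 2.

Order the vertices as 0 < 1. Listing each simplex with vertices in this order, K has dimension 0 with simplices:

  0-simplices (2): [0], [1]

Hence C_0 ≅ Z^2.

From H_k ≅ ker(∂_k) / im(∂_{k+1}) we obtain:

  H_0: rank C_0 − rank ∂_1 = 2 − 0 = 2, and there is no ∂_1, so H_0 ≅ Z^2.

(K is a triangulation of a set of 2 points.)

Hence the Betti numbers are b_0 = 2.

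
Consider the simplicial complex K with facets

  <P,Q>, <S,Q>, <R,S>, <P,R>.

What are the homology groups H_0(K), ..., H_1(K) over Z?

H_0 = Z,  H_1 = Z.

Take the total order P < Q < R < S on the vertex set. Then K (dimension 1) consists of the simplices:

  0-simplices (4): P, Q, R, S
  1-simplices (4): PQ, PR, QS, RS

Hence C_0 ≅ Z^4, C_1 ≅ Z^4.

The boundary map ∂_1: C_1 → C_0 maps an edge to its endpoints' difference, ∂[p,q] = q − p. For instance
  ∂PR = R − P.
As a 4×4 matrix over Z this has rank 3, with invariant factors (1,1,1).

Reading off H_k = ker ∂_k / im ∂_{k+1}:

  H_0: rank C_0 − rank ∂_1 = 4 − 3 = 1, and the invariant factors of ∂_1 are all 1, so H_0 ≅ Z.
  H_1: rank ker ∂_1 − rank ∂_2 = (4 − 3) − 0 = 1, and there is no ∂_2, so H_1 ≅ Z.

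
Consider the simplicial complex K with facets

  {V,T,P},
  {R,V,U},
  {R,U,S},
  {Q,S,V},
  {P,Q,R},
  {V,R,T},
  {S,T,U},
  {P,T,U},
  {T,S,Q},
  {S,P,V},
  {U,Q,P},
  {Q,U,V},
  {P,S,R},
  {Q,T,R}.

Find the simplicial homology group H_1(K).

H_1 = Z^2.

K has 7 vertices, 21 edges, 14 triangles.
rank ∂_1 = 6, rank ∂_2 = 13 ⇒ b_1 = 21 − 6 − 13 = 2; all invariant factors of ∂_2 are 1 so no torsion. So H_1 = Z^2.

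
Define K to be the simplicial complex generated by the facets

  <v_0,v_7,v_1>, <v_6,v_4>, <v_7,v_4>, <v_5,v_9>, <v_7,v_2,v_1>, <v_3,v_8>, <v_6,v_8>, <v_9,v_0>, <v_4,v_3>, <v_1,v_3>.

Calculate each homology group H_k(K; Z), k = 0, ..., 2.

H_0 = Z,  H_1 = Z^2,  H_2 = 0.

We work with the vertex ordering v_0 < v_1 < v_2 < v_3 < v_4 < v_5 < v_6 < v_7 < v_8 < v_9. The simplices of K, each written with vertices in increasing order, are:

  0-simplices (10): [v_0], [v_1], [v_2], [v_3], [v_4], [v_5], [v_6], [v_7], [v_8], [v_9]
  1-simplices (13): [v_0,v_1], [v_0,v_7], [v_0,v_9], [v_1,v_2], [v_1,v_3], [v_1,v_7], [v_2,v_7], [v_3,v_4], [v_3,v_8], [v_4,v_6], [v_4,v_7], [v_5,v_9], [v_6,v_8]
  2-simplices (2): [v_0,v_1,v_7], [v_1,v_2,v_7]

so the chain groups are C_0 ≅ Z^10, C_1 ≅ Z^13, C_2 ≅ Z^2.

The boundary map ∂_1: C_1 → C_0 is given by ∂[p,q] = [q] − [p]. For instance
  ∂[v_4,v_6] = [v_6] − [v_4].
This gives a 10×13 integer matrix of rank 9; reducing to Smith normal form yields diagonal entries (1,1,1,1,1,1,1,1,1).

The boundary map ∂_2: C_2 → C_1 maps a triangle to the signed sum of its edges. For instance
  ∂[v_0,v_1,v_7] = [v_1,v_7] − [v_0,v_7] + [v_0,v_1],
  ∂[v_1,v_2,v_7] = [v_2,v_7] − [v_1,v_7] + [v_1,v_2].
This gives a 13×2 integer matrix of rank 2; reducing to Smith normal form yields diagonal entries (1,1).

From H_k ≅ ker(∂_k) / im(∂_{k+1}) we obtain:

  H_0: rank C_0 − rank ∂_1 = 10 − 9 = 1, and the invariant factors of ∂_1 are all 1, so H_0 ≅ Z.
  H_1: rank ker ∂_1 − rank ∂_2 = (13 − 9) − 2 = 2, and the invariant factors of ∂_2 are all 1, so H_1 ≅ Z^2.
  H_2: rank ker ∂_2 − rank ∂_3 = (2 − 2) − 0 = 0, and there is no ∂_3, so H_2 ≅ 0.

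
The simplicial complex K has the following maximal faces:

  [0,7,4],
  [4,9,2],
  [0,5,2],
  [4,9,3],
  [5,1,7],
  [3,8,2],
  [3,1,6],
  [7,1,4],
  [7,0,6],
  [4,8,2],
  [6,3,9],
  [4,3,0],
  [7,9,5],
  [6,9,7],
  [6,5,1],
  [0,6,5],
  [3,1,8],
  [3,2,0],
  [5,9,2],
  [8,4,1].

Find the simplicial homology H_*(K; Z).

Take the total order 0 < 1 < 2 < 3 < 4 < 5 < 6 < 7 < 8 < 9 on the vertex set. Then K (dimension 2) consists of the simplices:

  0-simplices (10): [0], [1], [2], [3], [4], [5], [6], [7], [8], [9]
  1-simplices (30): (30 of them)
  2-simplices (20): (20 of them)

Hence C_0 ≅ Z^10, C_1 ≅ Z^30, C_2 ≅ Z^20.

Boundary ∂_1: C_1 → C_0 maps an edge to its endpoints' difference, ∂[p,q] = q − p. For instance
  ∂[3,4] = [4] − [3].
The 10×30 boundary matrix has rank 9 and Smith normal form diag(1,1,1,1,1,1,1,1,1).

Boundary ∂_2: C_2 → C_1 acts by ∂[p,q,r] = [q,r] − [p,r] + [p,q]. For instance
  ∂[2,4,8] = [4,8] − [2,8] + [2,4],
  ∂[1,5,7] = [5,7] − [1,7] + [1,5].
The resulting 30×20 matrix has rank 20, and its Smith normal form has invariant factors (1,1,1,1,1,1,1,1,1,1,1,1,1,1,1,1,1,1,1,2).

Now H_k = ker ∂_k / im ∂_{k+1}, so:

  H_0: rank C_0 − rank ∂_1 = 10 − 9 = 1, and the invariant factors of ∂_1 are all 1, so H_0 ≅ Z.
  H_1: rank ker ∂_1 − rank ∂_2 = (30 − 9) − 20 = 1, and ∂_2 has invariant factor 2 > 1, so H_1 ≅ Z ⊕ Z_2.
  H_2: rank ker ∂_2 − rank ∂_3 = (20 − 20) − 0 = 0, and there is no ∂_3, so H_2 ≅ 0.

As a check, the Euler characteristic is 10 − 30 + 20 = 0, which agrees with 1 − 1 + 0 = 0.

H_0 ≅ Z,  H_1 ≅ Z ⊕ Z_2,  H_2 = 0.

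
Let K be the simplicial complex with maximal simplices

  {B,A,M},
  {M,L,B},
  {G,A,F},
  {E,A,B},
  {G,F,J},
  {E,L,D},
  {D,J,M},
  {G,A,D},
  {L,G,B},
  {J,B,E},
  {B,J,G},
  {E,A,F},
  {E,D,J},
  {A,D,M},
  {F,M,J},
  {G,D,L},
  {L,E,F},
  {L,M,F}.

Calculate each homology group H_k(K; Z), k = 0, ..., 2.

Order the vertices as A < B < D < E < F < G < J < L < M. Listing each simplex with vertices in this order, K has dimension 2 with simplices:

  0-simplices (9): A, B, D, E, F, G, J, L, M
  1-simplices (27): AB, AD, AE, AF, AG, AM, BE, BG, BJ, BL, BM, DE, DG, DJ, DL, DM, EF, EJ, EL, FG, FJ, FL, FM, GJ, GL, JM, LM
  2-simplices (18): ABE, ABM, ADG, ADM, AEF, AFG, BEJ, BGJ, BGL, BLM, DEJ, DEL, DGL, DJM, EFL, FGJ, FJM, FLM

so the chain groups are C_0 ≅ Z^9, C_1 ≅ Z^27, C_2 ≅ Z^18.

∂_1: C_1 → C_0 is given by ∂[p,q] = [q] − [p]. For instance
  ∂BM = M − B.
As a 9×27 matrix over Z this has rank 8, with invariant factors (1,1,1,1,1,1,1,1).

∂_2: C_2 → C_1 maps a triangle to the signed sum of its edges. For instance
  ∂ABM = BM − AM + AB,
  ∂AEF = EF − AF + AE.
This gives a 27×18 integer matrix of rank 17; reducing to Smith normal form yields diagonal entries (1,1,1,1,1,1,1,1,1,1,1,1,1,1,1,1,1).

Now H_k = ker ∂_k / im ∂_{k+1}, so:

  H_0: rank C_0 − rank ∂_1 = 9 − 8 = 1, and the invariant factors of ∂_1 are all 1, so H_0 ≅ Z.
  H_1: rank ker ∂_1 − rank ∂_2 = (27 − 8) − 17 = 2, and the invariant factors of ∂_2 are all 1, so H_1 ≅ Z^2.
  H_2: rank ker ∂_2 − rank ∂_3 = (18 − 17) − 0 = 1, and there is no ∂_3, so H_2 ≅ Z.

(K is a triangulation of the torus T^2.)

H_0 ≅ Z,  H_1 ≅ Z^2,  H_2 ≅ Z.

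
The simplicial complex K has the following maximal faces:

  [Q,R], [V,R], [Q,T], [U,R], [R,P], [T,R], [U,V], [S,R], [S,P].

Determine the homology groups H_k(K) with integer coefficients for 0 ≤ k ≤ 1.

K has 7 vertices, 9 edges.
rank ∂_0 = 0, rank ∂_1 = 6 ⇒ b_0 = 7 − 0 − 6 = 1; all invariant factors of ∂_1 are 1 so no torsion. So H_0 ≅ Z.
rank ∂_1 = 6, rank ∂_2 = 0 ⇒ b_1 = 9 − 6 − 0 = 3. So H_1 ≅ Z^3.

H_0 ≅ Z,  H_1 ≅ Z^3.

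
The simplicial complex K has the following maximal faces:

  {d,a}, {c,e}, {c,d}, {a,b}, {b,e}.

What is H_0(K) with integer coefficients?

H_0 ≅ Z.

Take the total order a < b < c < d < e on the vertex set. Then K (dimension 1) consists of the simplices:

  0-simplices (5): a, b, c, d, e
  1-simplices (5): ab, ad, be, cd, ce

so the chain groups are C_0 ≅ Z^5, C_1 ≅ Z^5.

Boundary ∂_1: C_1 → C_0 sends each edge [p,q] (with p < q) to q − p. For instance
  ∂ad = d − a.
The 5×5 boundary matrix has rank 4 and Smith normal form diag(1,1,1,1).

Computing H_k = (kernel of ∂_k) / (image of ∂_{k+1}):

  H_0: rank C_0 − rank ∂_1 = 5 − 4 = 1, and the invariant factors of ∂_1 are all 1, so H_0 = Z.

(K is a triangulation of the circle S^1.)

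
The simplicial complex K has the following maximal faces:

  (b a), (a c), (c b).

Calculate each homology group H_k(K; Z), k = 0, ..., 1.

H_0 ≅ Z,  H_1 ≅ Z.

We work with the vertex ordering a < b < c. The simplices of K, each written with vertices in increasing order, are:

  0-simplices (3): a, b, c
  1-simplices (3): ab, ac, bc

giving chain groups C_0 ≅ Z^3, C_1 ≅ Z^3.

The boundary map ∂_1: C_1 → C_0 sends each edge [p,q] (with p < q) to q − p. For instance
  ∂ac = c − a.
As a 3×3 matrix over Z this has rank 2, with invariant factors (1,1).

From H_k ≅ ker(∂_k) / im(∂_{k+1}) we obtain:

  H_0: rank C_0 − rank ∂_1 = 3 − 2 = 1, and the invariant factors of ∂_1 are all 1, so H_0 ≅ Z.
  H_1: rank ker ∂_1 − rank ∂_2 = (3 − 2) − 0 = 1, and there is no ∂_2, so H_1 ≅ Z.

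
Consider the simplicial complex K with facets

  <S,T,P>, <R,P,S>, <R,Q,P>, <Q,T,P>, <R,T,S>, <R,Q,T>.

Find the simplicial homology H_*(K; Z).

H_0 = Z,  H_1 = 0,  H_2 = Z.

We work with the vertex ordering P < Q < R < S < T. The simplices of K, each written with vertices in increasing order, are:

  0-simplices (5): P, Q, R, S, T
  1-simplices (9): PQ, PR, PS, PT, QR, QT, RS, RT, ST
  2-simplices (6): PQR, PQT, PRS, PST, QRT, RST

giving chain groups C_0 ≅ Z^5, C_1 ≅ Z^9, C_2 ≅ Z^6.

∂_1: C_1 → C_0 sends each edge [p,q] (with p < q) to q − p.
The 5×9 boundary matrix has rank 4 and Smith normal form diag(1,1,1,1).

The boundary map ∂_2: C_2 → C_1 sends each 2-simplex [p,q,r] to [q,r] − [p,r] + [p,q]. For instance
  ∂QRT = RT − QT + QR,
  ∂RST = ST − RT + RS.
The resulting 9×6 matrix has rank 5, and its Smith normal form has invariant factors (1,1,1,1,1).

Computing H_k = (kernel of ∂_k) / (image of ∂_{k+1}):

  H_0: rank C_0 − rank ∂_1 = 5 − 4 = 1, and the invariant factors of ∂_1 are all 1, so H_0 ≅ Z.
  H_1: rank ker ∂_1 − rank ∂_2 = (9 − 4) − 5 = 0, and the invariant factors of ∂_2 are all 1, so H_1 ≅ 0.
  H_2: rank ker ∂_2 − rank ∂_3 = (6 − 5) − 0 = 1, and there is no ∂_3, so H_2 ≅ Z.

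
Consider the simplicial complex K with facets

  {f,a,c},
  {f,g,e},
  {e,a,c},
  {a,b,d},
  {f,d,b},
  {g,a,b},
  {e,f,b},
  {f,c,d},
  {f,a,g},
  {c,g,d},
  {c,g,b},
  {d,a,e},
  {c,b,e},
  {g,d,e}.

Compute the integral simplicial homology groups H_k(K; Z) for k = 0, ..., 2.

H_0 = Z,  H_1 = Z^2,  H_2 = Z.

K has 7 vertices, 21 edges, 14 triangles.
rank ∂_0 = 0, rank ∂_1 = 6 ⇒ b_0 = 7 − 0 − 6 = 1; all invariant factors of ∂_1 are 1 so no torsion. So H_0 = Z.
rank ∂_1 = 6, rank ∂_2 = 13 ⇒ b_1 = 21 − 6 − 13 = 2; all invariant factors of ∂_2 are 1 so no torsion. So H_1 = Z^2.
rank ∂_2 = 13, rank ∂_3 = 0 ⇒ b_2 = 14 − 13 − 0 = 1. So H_2 = Z.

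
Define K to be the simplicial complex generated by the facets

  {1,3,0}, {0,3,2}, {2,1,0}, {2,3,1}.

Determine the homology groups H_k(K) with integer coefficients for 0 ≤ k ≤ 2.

H_0 ≅ Z,  H_1 = 0,  H_2 ≅ Z.

Order the vertices as 0 < 1 < 2 < 3. Listing each simplex with vertices in this order, K has dimension 2 with simplices:

  0-simplices (4): [0], [1], [2], [3]
  1-simplices (6): [0,1], [0,2], [0,3], [1,2], [1,3], [2,3]
  2-simplices (4): [0,1,2], [0,1,3], [0,2,3], [1,2,3]

giving chain groups C_0 ≅ Z^4, C_1 ≅ Z^6, C_2 ≅ Z^4.

∂_1: C_1 → C_0 maps an edge to its endpoints' difference, ∂[p,q] = q − p. For instance
  ∂[0,3] = [3] − [0].
This gives a 4×6 integer matrix of rank 3; reducing to Smith normal form yields diagonal entries (1,1,1).

Boundary ∂_2: C_2 → C_1 sends each 2-simplex [p,q,r] to [q,r] − [p,r] + [p,q]. For instance
  ∂[0,1,3] = [1,3] − [0,3] + [0,1],
  ∂[0,1,2] = [1,2] − [0,2] + [0,1].
As a 6×4 matrix over Z this has rank 3, with invariant factors (1,1,1).

Computing H_k = (kernel of ∂_k) / (image of ∂_{k+1}):

  H_0: rank C_0 − rank ∂_1 = 4 − 3 = 1, and the invariant factors of ∂_1 are all 1, so H_0 ≅ Z.
  H_1: rank ker ∂_1 − rank ∂_2 = (6 − 3) − 3 = 0, and the invariant factors of ∂_2 are all 1, so H_1 ≅ 0.
  H_2: rank ker ∂_2 − rank ∂_3 = (4 − 3) − 0 = 1, and there is no ∂_3, so H_2 ≅ Z.

As a check, the Euler characteristic is 4 − 6 + 4 = 2, which agrees with 1 − 0 + 1 = 2.
(K is a triangulation of the 2-sphere S^2.)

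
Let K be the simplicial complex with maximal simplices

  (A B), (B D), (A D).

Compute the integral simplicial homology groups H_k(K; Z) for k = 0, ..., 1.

H_0 = Z,  H_1 = Z.

We work with the vertex ordering A < B < D. The simplices of K, each written with vertices in increasing order, are:

  0-simplices (3): A, B, D
  1-simplices (3): AB, AD, BD

giving chain groups C_0 ≅ Z^3, C_1 ≅ Z^3.

Boundary ∂_1: C_1 → C_0 is given by ∂[p,q] = [q] − [p]. For instance
  ∂AD = D − A.
The 3×3 boundary matrix has rank 2 and Smith normal form diag(1,1).

Now H_k = ker ∂_k / im ∂_{k+1}, so:

  H_0: rank C_0 − rank ∂_1 = 3 − 2 = 1, and the invariant factors of ∂_1 are all 1, so H_0 = Z.
  H_1: rank ker ∂_1 − rank ∂_2 = (3 − 2) − 0 = 1, and there is no ∂_2, so H_1 = Z.

As a check, the Euler characteristic is 3 − 3 = 0, which agrees with 1 − 1 = 0.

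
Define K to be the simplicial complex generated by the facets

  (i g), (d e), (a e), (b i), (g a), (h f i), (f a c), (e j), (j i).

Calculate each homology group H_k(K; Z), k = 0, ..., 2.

Order the vertices as a < b < c < d < e < f < g < h < i < j. Listing each simplex with vertices in this order, K has dimension 2 with simplices:

  0-simplices (10): a, b, c, d, e, f, g, h, i, j
  1-simplices (13): ac, ae, af, ag, bi, cf, de, ej, fh, fi, gi, hi, ij
  2-simplices (2): acf, fhi

giving chain groups C_0 ≅ Z^10, C_1 ≅ Z^13, C_2 ≅ Z^2.

The boundary map ∂_1: C_1 → C_0 maps an edge to its endpoints' difference, ∂[p,q] = q − p. For instance
  ∂de = e − d.
The resulting 10×13 matrix has rank 9, and its Smith normal form has invariant factors (1,1,1,1,1,1,1,1,1).

The boundary map ∂_2: C_2 → C_1 acts by ∂[p,q,r] = [q,r] − [p,r] + [p,q]. For instance
  ∂fhi = hi − fi + fh,
  ∂acf = cf − af + ac.
The resulting 13×2 matrix has rank 2, and its Smith normal form has invariant factors (1,1).

Now H_k = ker ∂_k / im ∂_{k+1}, so:

  H_0: rank C_0 − rank ∂_1 = 10 − 9 = 1, and the invariant factors of ∂_1 are all 1, so H_0 ≅ Z.
  H_1: rank ker ∂_1 − rank ∂_2 = (13 − 9) − 2 = 2, and the invariant factors of ∂_2 are all 1, so H_1 ≅ Z^2.
  H_2: rank ker ∂_2 − rank ∂_3 = (2 − 2) − 0 = 0, and there is no ∂_3, so H_2 ≅ 0.

H_0 = Z,  H_1 = Z^2,  H_2 = 0.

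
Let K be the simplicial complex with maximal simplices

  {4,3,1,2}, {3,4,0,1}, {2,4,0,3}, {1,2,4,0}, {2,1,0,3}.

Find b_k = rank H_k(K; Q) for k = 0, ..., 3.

Order the vertices as 0 < 1 < 2 < 3 < 4. Listing each simplex with vertices in this order, K has dimension 3 with simplices:

  0-simplices (5): [0], [1], [2], [3], [4]
  1-simplices (10): [0,1], [0,2], [0,3], [0,4], [1,2], [1,3], [1,4], [2,3], [2,4], [3,4]
  2-simplices (10): [0,1,2], [0,1,3], [0,1,4], [0,2,3], [0,2,4], [0,3,4], [1,2,3], [1,2,4], [1,3,4], [2,3,4]
  3-simplices (5): [0,1,2,3], [0,1,2,4], [0,1,3,4], [0,2,3,4], [1,2,3,4]

Hence C_0 ≅ Z^5, C_1 ≅ Z^10, C_2 ≅ Z^10, C_3 ≅ Z^5.

The boundary map ∂_1: C_1 → C_0 maps an edge to its endpoints' difference, ∂[p,q] = q − p. For instance
  ∂[0,4] = [4] − [0].
The resulting 5×10 matrix has rank 4, and its Smith normal form has invariant factors (1,1,1,1).

∂_2: C_2 → C_1 sends each 2-simplex [p,q,r] to [q,r] − [p,r] + [p,q]. For instance
  ∂[2,3,4] = [3,4] − [2,4] + [2,3],
  ∂[0,3,4] = [3,4] − [0,4] + [0,3].
The resulting 10×10 matrix has rank 6, and its Smith normal form has invariant factors (1,1,1,1,1,1).

The boundary map ∂_3: C_3 → C_2 sends each 3-simplex σ to the alternating sum Σ_i (−1)^i (σ with its i-th vertex removed). For instance
  ∂[0,1,2,4] = [1,2,4] − [0,2,4] + [0,1,4] − [0,1,2],
  ∂[0,2,3,4] = [2,3,4] − [0,3,4] + [0,2,4] − [0,2,3].
The resulting 10×5 matrix has rank 4, and its Smith normal form has invariant factors (1,1,1,1).

Reading off H_k = ker ∂_k / im ∂_{k+1}:

  H_0: rank C_0 − rank ∂_1 = 5 − 4 = 1, and the invariant factors of ∂_1 are all 1, so H_0 = Z.
  H_1: rank ker ∂_1 − rank ∂_2 = (10 − 4) − 6 = 0, and the invariant factors of ∂_2 are all 1, so H_1 = 0.
  H_2: rank ker ∂_2 − rank ∂_3 = (10 − 6) − 4 = 0, and the invariant factors of ∂_3 are all 1, so H_2 = 0.
  H_3: rank ker ∂_3 − rank ∂_4 = (5 − 4) − 0 = 1, and there is no ∂_4, so H_3 = Z.

(K is a triangulation of the 3-sphere S^3.)

Hence the Betti numbers are b_0 = 1, b_1 = 0, b_2 = 0, b_3 = 1.

b_0 = 1, b_1 = 0, b_2 = 0, b_3 = 1.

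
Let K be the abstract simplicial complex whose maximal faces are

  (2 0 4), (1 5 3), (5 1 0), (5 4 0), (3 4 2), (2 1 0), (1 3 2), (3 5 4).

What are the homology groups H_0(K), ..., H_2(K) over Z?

Order the vertices as 0 < 1 < 2 < 3 < 4 < 5. Listing each simplex with vertices in this order, K has dimension 2 with simplices:

  0-simplices (6): [0], [1], [2], [3], [4], [5]
  1-simplices (12): [0,1], [0,2], [0,4], [0,5], [1,2], [1,3], [1,5], [2,3], [2,4], [3,4], [3,5], [4,5]
  2-simplices (8): [0,1,2], [0,1,5], [0,2,4], [0,4,5], [1,2,3], [1,3,5], [2,3,4], [3,4,5]

so the chain groups are C_0 ≅ Z^6, C_1 ≅ Z^12, C_2 ≅ Z^8.

The boundary map ∂_1: C_1 → C_0 is given by ∂[p,q] = [q] − [p].
This gives a 6×12 integer matrix of rank 5; reducing to Smith normal form yields diagonal entries (1,1,1,1,1).

Boundary ∂_2: C_2 → C_1 sends each 2-simplex [p,q,r] to [q,r] − [p,r] + [p,q]. For instance
  ∂[3,4,5] = [4,5] − [3,5] + [3,4],
  ∂[0,1,5] = [1,5] − [0,5] + [0,1].
The 12×8 boundary matrix has rank 7 and Smith normal form diag(1,1,1,1,1,1,1).

Computing H_k = (kernel of ∂_k) / (image of ∂_{k+1}):

  H_0: rank C_0 − rank ∂_1 = 6 − 5 = 1, and the invariant factors of ∂_1 are all 1, so H_0 = Z.
  H_1: rank ker ∂_1 − rank ∂_2 = (12 − 5) − 7 = 0, and the invariant factors of ∂_2 are all 1, so H_1 = 0.
  H_2: rank ker ∂_2 − rank ∂_3 = (8 − 7) − 0 = 1, and there is no ∂_3, so H_2 = Z.

H_0 = Z,  H_1 = 0,  H_2 = Z.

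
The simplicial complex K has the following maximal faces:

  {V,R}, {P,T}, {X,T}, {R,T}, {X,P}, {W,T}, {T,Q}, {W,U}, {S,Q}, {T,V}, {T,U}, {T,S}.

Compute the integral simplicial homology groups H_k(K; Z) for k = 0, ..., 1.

H_0 = Z,  H_1 = Z^4.

Take the total order P < Q < R < S < T < U < V < W < X on the vertex set. Then K (dimension 1) consists of the simplices:

  0-simplices (9): P, Q, R, S, T, U, V, W, X
  1-simplices (12): PT, PX, QS, QT, RT, RV, ST, TU, TV, TW, TX, UW

giving chain groups C_0 ≅ Z^9, C_1 ≅ Z^12.

The boundary map ∂_1: C_1 → C_0 is given by ∂[p,q] = [q] − [p].
As a 9×12 matrix over Z this has rank 8, with invariant factors (1,1,1,1,1,1,1,1).

Now H_k = ker ∂_k / im ∂_{k+1}, so:

  H_0: rank C_0 − rank ∂_1 = 9 − 8 = 1, and the invariant factors of ∂_1 are all 1, so H_0 = Z.
  H_1: rank ker ∂_1 − rank ∂_2 = (12 − 8) − 0 = 4, and there is no ∂_2, so H_1 = Z^4.

(K is a triangulation of a wedge of 4 circles.)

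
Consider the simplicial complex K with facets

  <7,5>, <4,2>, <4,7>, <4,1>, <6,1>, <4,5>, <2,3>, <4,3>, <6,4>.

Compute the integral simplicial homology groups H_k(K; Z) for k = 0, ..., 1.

Order the vertices as 1 < 2 < 3 < 4 < 5 < 6 < 7. Listing each simplex with vertices in this order, K has dimension 1 with simplices:

  0-simplices (7): [1], [2], [3], [4], [5], [6], [7]
  1-simplices (9): [1,4], [1,6], [2,3], [2,4], [3,4], [4,5], [4,6], [4,7], [5,7]

Hence C_0 ≅ Z^7, C_1 ≅ Z^9.

The boundary map ∂_1: C_1 → C_0 sends each edge [p,q] (with p < q) to q − p. For instance
  ∂[5,7] = [7] − [5].
This gives a 7×9 integer matrix of rank 6; reducing to Smith normal form yields diagonal entries (1,1,1,1,1,1).

Computing H_k = (kernel of ∂_k) / (image of ∂_{k+1}):

  H_0: rank C_0 − rank ∂_1 = 7 − 6 = 1, and the invariant factors of ∂_1 are all 1, so H_0 ≅ Z.
  H_1: rank ker ∂_1 − rank ∂_2 = (9 − 6) − 0 = 3, and there is no ∂_2, so H_1 ≅ Z^3.

H_0 ≅ Z,  H_1 ≅ Z^3.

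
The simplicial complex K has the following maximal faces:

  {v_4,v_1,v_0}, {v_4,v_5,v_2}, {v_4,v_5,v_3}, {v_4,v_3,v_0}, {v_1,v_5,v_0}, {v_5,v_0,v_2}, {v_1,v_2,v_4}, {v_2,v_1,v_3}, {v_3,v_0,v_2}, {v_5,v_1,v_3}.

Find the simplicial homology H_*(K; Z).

K has 6 vertices, 15 edges, 10 triangles.
rank ∂_0 = 0, rank ∂_1 = 5 ⇒ b_0 = 6 − 0 − 5 = 1; all invariant factors of ∂_1 are 1 so no torsion. So H_0 ≅ Z.
rank ∂_1 = 5, rank ∂_2 = 10 ⇒ b_1 = 15 − 5 − 10 = 0; ∂_2 has invariant factor(s) [2] giving torsion. So H_1 ≅ Z/2Z.
rank ∂_2 = 10, rank ∂_3 = 0 ⇒ b_2 = 10 − 10 − 0 = 0. So H_2 ≅ 0.

H_0 = Z,  H_1 = Z/2Z,  H_2 = 0.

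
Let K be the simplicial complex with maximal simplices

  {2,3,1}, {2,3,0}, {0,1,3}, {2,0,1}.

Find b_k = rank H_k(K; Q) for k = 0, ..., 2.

b_0 = 1, b_1 = 0, b_2 = 1.

We work with the vertex ordering 0 < 1 < 2 < 3. The simplices of K, each written with vertices in increasing order, are:

  0-simplices (4): [0], [1], [2], [3]
  1-simplices (6): [0,1], [0,2], [0,3], [1,2], [1,3], [2,3]
  2-simplices (4): [0,1,2], [0,1,3], [0,2,3], [1,2,3]

Hence C_0 ≅ Z^4, C_1 ≅ Z^6, C_2 ≅ Z^4.

Boundary ∂_1: C_1 → C_0 sends each edge [p,q] (with p < q) to q − p. For instance
  ∂[2,3] = [3] − [2].
The resulting 4×6 matrix has rank 3, and its Smith normal form has invariant factors (1,1,1).

∂_2: C_2 → C_1 maps a triangle to the signed sum of its edges. For instance
  ∂[0,1,2] = [1,2] − [0,2] + [0,1],
  ∂[1,2,3] = [2,3] − [1,3] + [1,2].
As a 6×4 matrix over Z this has rank 3, with invariant factors (1,1,1).

Computing H_k = (kernel of ∂_k) / (image of ∂_{k+1}):

  H_0: rank C_0 − rank ∂_1 = 4 − 3 = 1, and the invariant factors of ∂_1 are all 1, so H_0 ≅ Z.
  H_1: rank ker ∂_1 − rank ∂_2 = (6 − 3) − 3 = 0, and the invariant factors of ∂_2 are all 1, so H_1 ≅ 0.
  H_2: rank ker ∂_2 − rank ∂_3 = (4 − 3) − 0 = 1, and there is no ∂_3, so H_2 ≅ Z.

(K is a triangulation of the 2-sphere S^2.)

Hence the Betti numbers are b_0 = 1, b_1 = 0, b_2 = 1.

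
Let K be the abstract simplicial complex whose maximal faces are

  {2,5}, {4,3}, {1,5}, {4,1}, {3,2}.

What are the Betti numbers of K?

Fix the vertex order 1 < 2 < 3 < 4 < 5 and write every simplex with vertices in increasing order. Then dim K = 1 and the simplices of K are:

  0-simplices (5): [1], [2], [3], [4], [5]
  1-simplices (5): [1,4], [1,5], [2,3], [2,5], [3,4]

giving chain groups C_0 ≅ Z^5, C_1 ≅ Z^5.

∂_1: C_1 → C_0 is given by ∂[p,q] = [q] − [p]. For instance
  ∂[3,4] = [4] − [3].
As a 5×5 matrix over Z this has rank 4, with invariant factors (1,1,1,1).

Reading off H_k = ker ∂_k / im ∂_{k+1}:

  H_0: rank C_0 − rank ∂_1 = 5 − 4 = 1, and the invariant factors of ∂_1 are all 1, so H_0 = Z.
  H_1: rank ker ∂_1 − rank ∂_2 = (5 − 4) − 0 = 1, and there is no ∂_2, so H_1 = Z.

As a check, the Euler characteristic is 5 − 5 = 0, which agrees with 1 − 1 = 0.
(K is a triangulation of the circle S^1.)

Hence the Betti numbers are b_0 = 1, b_1 = 1.

b_0 = 1, b_1 = 1.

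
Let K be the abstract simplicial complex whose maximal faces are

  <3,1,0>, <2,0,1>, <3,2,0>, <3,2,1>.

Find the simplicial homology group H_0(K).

Fix the vertex order 0 < 1 < 2 < 3 and write every simplex with vertices in increasing order. Then dim K = 2 and the simplices of K are:

  0-simplices (4): [0], [1], [2], [3]
  1-simplices (6): [0,1], [0,2], [0,3], [1,2], [1,3], [2,3]
  2-simplices (4): [0,1,2], [0,1,3], [0,2,3], [1,2,3]

Hence C_0 ≅ Z^4, C_1 ≅ Z^6, C_2 ≅ Z^4.

The boundary map ∂_1: C_1 → C_0 sends each edge [p,q] (with p < q) to q − p.
This gives a 4×6 integer matrix of rank 3; reducing to Smith normal form yields diagonal entries (1,1,1).

∂_2: C_2 → C_1 acts by ∂[p,q,r] = [q,r] − [p,r] + [p,q]. For instance
  ∂[0,1,2] = [1,2] − [0,2] + [0,1],
  ∂[1,2,3] = [2,3] − [1,3] + [1,2].
The resulting 6×4 matrix has rank 3, and its Smith normal form has invariant factors (1,1,1).

Computing H_k = (kernel of ∂_k) / (image of ∂_{k+1}):

  H_0: rank C_0 − rank ∂_1 = 4 − 3 = 1, and the invariant factors of ∂_1 are all 1, so H_0 ≅ Z.

(K is a triangulation of the 2-sphere S^2.)

H_0 = Z.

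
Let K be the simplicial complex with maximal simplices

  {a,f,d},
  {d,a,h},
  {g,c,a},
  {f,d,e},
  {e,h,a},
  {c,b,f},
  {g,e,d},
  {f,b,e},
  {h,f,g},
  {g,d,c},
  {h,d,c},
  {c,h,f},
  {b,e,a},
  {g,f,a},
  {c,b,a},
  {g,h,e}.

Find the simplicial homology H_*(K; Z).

K has 8 vertices, 24 edges, 16 triangles.
rank ∂_0 = 0, rank ∂_1 = 7 ⇒ b_0 = 8 − 0 − 7 = 1; all invariant factors of ∂_1 are 1 so no torsion. So H_0 = Z.
rank ∂_1 = 7, rank ∂_2 = 15 ⇒ b_1 = 24 − 7 − 15 = 2; all invariant factors of ∂_2 are 1 so no torsion. So H_1 = Z^2.
rank ∂_2 = 15, rank ∂_3 = 0 ⇒ b_2 = 16 − 15 − 0 = 1. So H_2 = Z.

H_0 ≅ Z,  H_1 ≅ Z^2,  H_2 ≅ Z.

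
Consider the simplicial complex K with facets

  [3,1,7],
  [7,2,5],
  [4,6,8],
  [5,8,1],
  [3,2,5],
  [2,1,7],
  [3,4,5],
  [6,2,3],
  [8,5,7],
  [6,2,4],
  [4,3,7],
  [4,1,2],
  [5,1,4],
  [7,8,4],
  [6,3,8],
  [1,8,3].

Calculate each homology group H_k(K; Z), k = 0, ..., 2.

We work with the vertex ordering 1 < 2 < 3 < 4 < 5 < 6 < 7 < 8. The simplices of K, each written with vertices in increasing order, are:

  0-simplices (8): [1], [2], [3], [4], [5], [6], [7], [8]
  1-simplices (24): (24 of them)
  2-simplices (16): [1,2,4], [1,2,7], [1,3,7], [1,3,8], [1,4,5], [1,5,8], [2,3,5], [2,3,6], [2,4,6], [2,5,7], [3,4,5], [3,4,7], [3,6,8], [4,6,8], [4,7,8], [5,7,8]

Hence C_0 ≅ Z^8, C_1 ≅ Z^24, C_2 ≅ Z^16.

The boundary map ∂_1: C_1 → C_0 sends each edge [p,q] (with p < q) to q − p.
The resulting 8×24 matrix has rank 7, and its Smith normal form has invariant factors (1,1,1,1,1,1,1).

∂_2: C_2 → C_1 sends each 2-simplex [p,q,r] to [q,r] − [p,r] + [p,q]. For instance
  ∂[2,4,6] = [4,6] − [2,6] + [2,4],
  ∂[1,5,8] = [5,8] − [1,8] + [1,5].
The resulting 24×16 matrix has rank 15, and its Smith normal form has invariant factors (1,1,1,1,1,1,1,1,1,1,1,1,1,1,1).

Computing H_k = (kernel of ∂_k) / (image of ∂_{k+1}):

  H_0: rank C_0 − rank ∂_1 = 8 − 7 = 1, and the invariant factors of ∂_1 are all 1, so H_0 ≅ Z.
  H_1: rank ker ∂_1 − rank ∂_2 = (24 − 7) − 15 = 2, and the invariant factors of ∂_2 are all 1, so H_1 ≅ Z^2.
  H_2: rank ker ∂_2 − rank ∂_3 = (16 − 15) − 0 = 1, and there is no ∂_3, so H_2 ≅ Z.

As a check, the Euler characteristic is 8 − 24 + 16 = 0, which agrees with 1 − 2 + 1 = 0.

H_0 = Z,  H_1 = Z^2,  H_2 = Z.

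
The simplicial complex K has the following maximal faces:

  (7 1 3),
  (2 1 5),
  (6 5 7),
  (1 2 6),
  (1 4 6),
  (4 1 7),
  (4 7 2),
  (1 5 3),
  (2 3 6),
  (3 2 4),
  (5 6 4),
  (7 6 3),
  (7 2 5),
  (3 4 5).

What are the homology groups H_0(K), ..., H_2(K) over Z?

K has 7 vertices, 21 edges, 14 triangles.
rank ∂_0 = 0, rank ∂_1 = 6 ⇒ b_0 = 7 − 0 − 6 = 1; all invariant factors of ∂_1 are 1 so no torsion. So H_0 = Z.
rank ∂_1 = 6, rank ∂_2 = 13 ⇒ b_1 = 21 − 6 − 13 = 2; all invariant factors of ∂_2 are 1 so no torsion. So H_1 = Z^2.
rank ∂_2 = 13, rank ∂_3 = 0 ⇒ b_2 = 14 − 13 − 0 = 1. So H_2 = Z.

H_0 ≅ Z,  H_1 ≅ Z^2,  H_2 ≅ Z.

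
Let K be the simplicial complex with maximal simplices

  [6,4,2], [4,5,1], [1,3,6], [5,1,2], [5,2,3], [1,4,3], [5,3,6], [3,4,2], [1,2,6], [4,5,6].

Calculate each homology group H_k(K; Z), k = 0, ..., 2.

We work with the vertex ordering 1 < 2 < 3 < 4 < 5 < 6. The simplices of K, each written with vertices in increasing order, are:

  0-simplices (6): [1], [2], [3], [4], [5], [6]
  1-simplices (15): [1,2], [1,3], [1,4], [1,5], [1,6], [2,3], [2,4], [2,5], [2,6], [3,4], [3,5], [3,6], [4,5], [4,6], [5,6]
  2-simplices (10): [1,2,5], [1,2,6], [1,3,4], [1,3,6], [1,4,5], [2,3,4], [2,3,5], [2,4,6], [3,5,6], [4,5,6]

so the chain groups are C_0 ≅ Z^6, C_1 ≅ Z^15, C_2 ≅ Z^10.

The boundary map ∂_1: C_1 → C_0 is given by ∂[p,q] = [q] − [p].
This gives a 6×15 integer matrix of rank 5; reducing to Smith normal form yields diagonal entries (1,1,1,1,1).

Boundary ∂_2: C_2 → C_1 sends each 2-simplex [p,q,r] to [q,r] − [p,r] + [p,q]. For instance
  ∂[1,4,5] = [4,5] − [1,5] + [1,4],
  ∂[1,2,5] = [2,5] − [1,5] + [1,2].
This gives a 15×10 integer matrix of rank 10; reducing to Smith normal form yields diagonal entries (1,1,1,1,1,1,1,1,1,2).

Computing H_k = (kernel of ∂_k) / (image of ∂_{k+1}):

  H_0: rank C_0 − rank ∂_1 = 6 − 5 = 1, and the invariant factors of ∂_1 are all 1, so H_0 = Z.
  H_1: rank ker ∂_1 − rank ∂_2 = (15 − 5) − 10 = 0, and ∂_2 has invariant factor 2 > 1, so H_1 = Z/2Z.
  H_2: rank ker ∂_2 − rank ∂_3 = (10 − 10) − 0 = 0, and there is no ∂_3, so H_2 = 0.

H_0 ≅ Z,  H_1 ≅ Z/2Z,  H_2 = 0.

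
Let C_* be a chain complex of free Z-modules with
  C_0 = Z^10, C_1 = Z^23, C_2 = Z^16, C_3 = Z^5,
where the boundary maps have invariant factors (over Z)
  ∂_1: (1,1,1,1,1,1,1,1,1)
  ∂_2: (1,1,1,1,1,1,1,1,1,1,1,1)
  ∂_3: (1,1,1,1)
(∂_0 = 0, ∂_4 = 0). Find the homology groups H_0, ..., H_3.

H_0: b_0 = 10 − 0 − 9 = 1; torsion from ∂_1 factors > 1: none. So H_0 = Z.
H_1: b_1 = 23 − 9 − 12 = 2; torsion from ∂_2 factors > 1: none. So H_1 = Z^2.
H_2: b_2 = 16 − 12 − 4 = 0; torsion from ∂_3 factors > 1: none. So H_2 = 0.
H_3: b_3 = 5 − 4 − 0 = 1; torsion from ∂_4 factors > 1: none. So H_3 = Z.

H_0 = Z,  H_1 = Z^2,  H_2 = 0,  H_3 = Z.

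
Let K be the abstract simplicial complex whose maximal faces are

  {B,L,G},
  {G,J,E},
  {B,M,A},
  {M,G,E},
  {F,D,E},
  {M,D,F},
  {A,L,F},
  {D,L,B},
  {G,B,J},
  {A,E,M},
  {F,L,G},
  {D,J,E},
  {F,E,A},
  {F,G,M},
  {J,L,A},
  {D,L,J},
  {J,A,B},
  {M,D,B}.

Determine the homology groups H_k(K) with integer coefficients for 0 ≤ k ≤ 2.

Fix the vertex order A < B < D < E < F < G < J < L < M and write every simplex with vertices in increasing order. Then dim K = 2 and the simplices of K are:

  0-simplices (9): A, B, D, E, F, G, J, L, M
  1-simplices (27): AB, AE, AF, AJ, AL, AM, BD, BG, BJ, BL, BM, DE, DF, DJ, DL, DM, EF, EG, EJ, EM, FG, FL, FM, GJ, GL, GM, JL
  2-simplices (18): ABJ, ABM, AEF, AEM, AFL, AJL, BDL, BDM, BGJ, BGL, DEF, DEJ, DFM, DJL, EGJ, EGM, FGL, FGM

Hence C_0 ≅ Z^9, C_1 ≅ Z^27, C_2 ≅ Z^18.

Boundary ∂_1: C_1 → C_0 maps an edge to its endpoints' difference, ∂[p,q] = q − p.
This gives a 9×27 integer matrix of rank 8; reducing to Smith normal form yields diagonal entries (1,1,1,1,1,1,1,1).

The boundary map ∂_2: C_2 → C_1 sends each 2-simplex [p,q,r] to [q,r] − [p,r] + [p,q]. For instance
  ∂BGJ = GJ − BJ + BG,
  ∂DEJ = EJ − DJ + DE.
This gives a 27×18 integer matrix of rank 18; reducing to Smith normal form yields diagonal entries (1,1,1,1,1,1,1,1,1,1,1,1,1,1,1,1,1,2).

From H_k ≅ ker(∂_k) / im(∂_{k+1}) we obtain:

  H_0: rank C_0 − rank ∂_1 = 9 − 8 = 1, and the invariant factors of ∂_1 are all 1, so H_0 = Z.
  H_1: rank ker ∂_1 − rank ∂_2 = (27 − 8) − 18 = 1, and ∂_2 has invariant factor 2 > 1, so H_1 = Z ⊕ Z/2Z.
  H_2: rank ker ∂_2 − rank ∂_3 = (18 − 18) − 0 = 0, and there is no ∂_3, so H_2 = 0.

H_0 = Z,  H_1 = Z ⊕ Z/2Z,  H_2 = 0.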